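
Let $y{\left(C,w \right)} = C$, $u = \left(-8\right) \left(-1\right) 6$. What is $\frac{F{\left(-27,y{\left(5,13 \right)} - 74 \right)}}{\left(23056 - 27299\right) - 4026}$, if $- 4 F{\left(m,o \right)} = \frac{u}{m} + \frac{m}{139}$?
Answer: $- \frac{2467}{41378076} \approx -5.9621 \cdot 10^{-5}$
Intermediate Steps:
$u = 48$ ($u = 8 \cdot 6 = 48$)
$F{\left(m,o \right)} = - \frac{12}{m} - \frac{m}{556}$ ($F{\left(m,o \right)} = - \frac{\frac{48}{m} + \frac{m}{139}}{4} = - \frac{12}{m} - \frac{m}{556}$)
$\frac{F{\left(-27,y{\left(5,13 \right)} - 74 \right)}}{\left(23056 - 27299\right) - 4026} = \frac{- \frac{12}{-27} - - \frac{27}{556}}{\left(23056 - 27299\right) - 4026} = \frac{\left(-12\right) \left(- \frac{1}{27}\right) + \frac{27}{556}}{-4243 - 4026} = \frac{\frac{4}{9} + \frac{27}{556}}{-8269} = \frac{2467}{5004} \left(- \frac{1}{8269}\right) = - \frac{2467}{41378076}$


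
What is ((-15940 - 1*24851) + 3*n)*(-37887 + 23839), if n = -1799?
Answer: 648849024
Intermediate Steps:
((-15940 - 1*24851) + 3*n)*(-37887 + 23839) = ((-15940 - 1*24851) + 3*(-1799))*(-37887 + 23839) = ((-15940 - 24851) - 5397)*(-14048) = (-40791 - 5397)*(-14048) = -46188*(-14048) = 648849024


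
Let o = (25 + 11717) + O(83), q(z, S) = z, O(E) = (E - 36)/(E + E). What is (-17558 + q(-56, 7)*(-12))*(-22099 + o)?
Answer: 14515332245/83 ≈ 1.7488e+8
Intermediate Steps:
O(E) = (-36 + E)/(2*E) (O(E) = (-36 + E)/((2*E)) = (-36 + E)*(1/(2*E)) = (-36 + E)/(2*E))
o = 1949219/166 (o = (25 + 11717) + (1/2)*(-36 + 83)/83 = 11742 + (1/2)*(1/83)*47 = 11742 + 47/166 = 1949219/166 ≈ 11742.)
(-17558 + q(-56, 7)*(-12))*(-22099 + o) = (-17558 - 56*(-12))*(-22099 + 1949219/166) = (-17558 + 672)*(-1719215/166) = -16886*(-1719215/166) = 14515332245/83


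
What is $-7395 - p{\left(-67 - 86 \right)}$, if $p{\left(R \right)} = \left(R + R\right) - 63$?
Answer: $-7026$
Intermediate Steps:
$p{\left(R \right)} = -63 + 2 R$ ($p{\left(R \right)} = 2 R - 63 = -63 + 2 R$)
$-7395 - p{\left(-67 - 86 \right)} = -7395 - \left(-63 + 2 \left(-67 - 86\right)\right) = -7395 - \left(-63 + 2 \left(-153\right)\right) = -7395 - \left(-63 - 306\right) = -7395 - -369 = -7395 + 369 = -7026$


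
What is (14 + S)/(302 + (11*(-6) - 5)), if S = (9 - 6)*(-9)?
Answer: -13/231 ≈ -0.056277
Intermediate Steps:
S = -27 (S = 3*(-9) = -27)
(14 + S)/(302 + (11*(-6) - 5)) = (14 - 27)/(302 + (11*(-6) - 5)) = -13/(302 + (-66 - 5)) = -13/(302 - 71) = -13/231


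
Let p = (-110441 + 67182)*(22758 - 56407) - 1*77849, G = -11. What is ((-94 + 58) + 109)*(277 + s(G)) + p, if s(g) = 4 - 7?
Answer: 1455564244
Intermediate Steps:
s(g) = -3
p = 1455544242 (p = -43259*(-33649) - 77849 = 1455622091 - 77849 = 1455544242)
((-94 + 58) + 109)*(277 + s(G)) + p = ((-94 + 58) + 109)*(277 - 3) + 1455544242 = (-36 + 109)*274 + 1455544242 = 73*274 + 1455544242 = 20002 + 1455544242 = 1455564244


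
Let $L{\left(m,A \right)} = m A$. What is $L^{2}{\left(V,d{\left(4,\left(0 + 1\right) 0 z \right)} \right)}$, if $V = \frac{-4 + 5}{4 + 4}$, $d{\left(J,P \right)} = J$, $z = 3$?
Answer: $\frac{1}{4} \approx 0.25$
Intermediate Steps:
$V = \frac{1}{8}$ ($V = 1 \cdot \frac{1}{8} = \frac{1}{8} \approx 0.125$)
$L{\left(m,A \right)} = A m$
$L^{2}{\left(V,d{\left(4,\left(0 + 1\right) 0 z \right)} \right)} = \left(4 \cdot \frac{1}{8}\right)^{2} = \left(\frac{1}{2}\right)^{2} = \frac{1}{4}$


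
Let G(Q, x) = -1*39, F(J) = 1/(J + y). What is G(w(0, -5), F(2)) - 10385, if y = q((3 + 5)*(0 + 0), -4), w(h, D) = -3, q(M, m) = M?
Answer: -10424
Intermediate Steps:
y = 0 (y = (3 + 5)*(0 + 0) = 8*0 = 0)
F(J) = 1/J (F(J) = 1/(J + 0) = 1/J)
G(Q, x) = -39
G(w(0, -5), F(2)) - 10385 = -39 - 10385 = -10424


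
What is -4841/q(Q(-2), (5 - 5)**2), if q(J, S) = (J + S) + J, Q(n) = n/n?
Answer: -4841/2 ≈ -2420.5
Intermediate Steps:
Q(n) = 1
q(J, S) = S + 2*J
-4841/q(Q(-2), (5 - 5)**2) = -4841/((5 - 5)**2 + 2*1) = -4841/(0**2 + 2) = -4841/(0 + 2) = -4841/2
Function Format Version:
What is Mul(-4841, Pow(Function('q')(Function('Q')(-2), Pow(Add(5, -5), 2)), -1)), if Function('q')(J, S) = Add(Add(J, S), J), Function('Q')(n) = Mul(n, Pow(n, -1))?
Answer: Rational(-4841, 2) ≈ -2420.5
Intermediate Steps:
Function('Q')(n) = 1
Function('q')(J, S) = Add(S, Mul(2, J))
Mul(-4841, Pow(Function('q')(Function('Q')(-2), Pow(Add(5, -5), 2)), -1)) = Mul(-4841, Pow(Add(Pow(Add(5, -5), 2), Mul(2, 1)), -1)) = Mul(-4841, Pow(Add(Pow(0, 2), 2), -1)) = Mul(-4841, Pow(Add(0, 2), -1)) = Mul(-4841, Pow(2, -1)) = Mul(-4841, Rational(1, 2)) = Rational(-4841, 2)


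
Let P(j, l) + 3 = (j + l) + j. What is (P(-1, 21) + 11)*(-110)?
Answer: -2970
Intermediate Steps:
P(j, l) = -3 + l + 2*j (P(j, l) = -3 + ((j + l) + j) = -3 + (l + 2*j) = -3 + l + 2*j)
(P(-1, 21) + 11)*(-110) = ((-3 + 21 + 2*(-1)) + 11)*(-110) = ((-3 + 21 - 2) + 11)*(-110) = (16 + 11)*(-110) = 27*(-110) = -2970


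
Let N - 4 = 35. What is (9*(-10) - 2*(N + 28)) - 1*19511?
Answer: -19735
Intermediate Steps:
N = 39 (N = 4 + 35 = 39)
(9*(-10) - 2*(N + 28)) - 1*19511 = (9*(-10) - 2*(39 + 28)) - 1*19511 = (-90 - 2*67) - 19511 = (-90 - 134) - 19511 = -224 - 19511 = -19735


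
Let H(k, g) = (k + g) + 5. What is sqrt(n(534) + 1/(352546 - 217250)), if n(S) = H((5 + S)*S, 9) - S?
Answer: sqrt(82174039347778)/16912 ≈ 536.01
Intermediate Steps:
H(k, g) = 5 + g + k (H(k, g) = (g + k) + 5 = 5 + g + k)
n(S) = 14 - S + S*(5 + S) (n(S) = (5 + 9 + (5 + S)*S) - S = (5 + 9 + S*(5 + S)) - S = (14 + S*(5 + S)) - S = 14 - S + S*(5 + S))
sqrt(n(534) + 1/(352546 - 217250)) = sqrt((14 - 1*534 + 534*(5 + 534)) + 1/(352546 - 217250)) = sqrt((14 - 534 + 534*539) + 1/135296) = sqrt((14 - 534 + 287826) + 1/135296) = sqrt(287306 + 1/135296) = sqrt(38871352577/135296) = sqrt(82174039347778)/16912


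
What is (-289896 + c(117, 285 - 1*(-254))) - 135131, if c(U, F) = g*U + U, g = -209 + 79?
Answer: -440120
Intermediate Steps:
g = -130
c(U, F) = -129*U (c(U, F) = -130*U + U = -129*U)
(-289896 + c(117, 285 - 1*(-254))) - 135131 = (-289896 - 129*117) - 135131 = (-289896 - 15093) - 135131 = -304989 - 135131 = -440120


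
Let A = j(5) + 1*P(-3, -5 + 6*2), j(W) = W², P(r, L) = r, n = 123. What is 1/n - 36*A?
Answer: -97415/123 ≈ -791.99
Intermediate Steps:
A = 22 (A = 5² + 1*(-3) = 25 - 3 = 22)
1/n - 36*A = 1/123 - 36*22 = 1/123 - 792 = -97415/123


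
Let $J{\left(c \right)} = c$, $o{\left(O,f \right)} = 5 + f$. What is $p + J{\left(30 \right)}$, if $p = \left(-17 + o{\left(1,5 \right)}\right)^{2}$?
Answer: $79$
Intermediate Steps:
$p = 49$ ($p = \left(-17 + \left(5 + 5\right)\right)^{2} = \left(-17 + 10\right)^{2} = \left(-7\right)^{2} = 49$)
$p + J{\left(30 \right)} = 49 + 30 = 79$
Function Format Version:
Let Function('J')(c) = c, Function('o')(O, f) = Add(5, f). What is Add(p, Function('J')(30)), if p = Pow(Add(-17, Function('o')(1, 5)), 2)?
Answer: 79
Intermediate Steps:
p = 49 (p = Pow(Add(-17, Add(5, 5)), 2) = Pow(Add(-17, 10), 2) = Pow(-7, 2) = 49)
Add(p, Function('J')(30)) = Add(49, 30) = 79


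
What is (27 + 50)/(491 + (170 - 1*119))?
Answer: 77/542 ≈ 0.14207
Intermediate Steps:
(27 + 50)/(491 + (170 - 1*119)) = 77/(491 + (170 - 119)) = 77/(491 + 51) = 77/542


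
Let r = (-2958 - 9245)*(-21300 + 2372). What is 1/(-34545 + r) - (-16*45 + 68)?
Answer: 150575383029/230943839 ≈ 652.00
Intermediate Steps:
r = 230978384 (r = -12203*(-18928) = 230978384)
1/(-34545 + r) - (-16*45 + 68) = 1/(-34545 + 230978384) - (-16*45 + 68) = 1/230943839 - (-720 + 68) = 1/230943839 - 1*(-652) = 1/230943839 + 652 = 150575383029/230943839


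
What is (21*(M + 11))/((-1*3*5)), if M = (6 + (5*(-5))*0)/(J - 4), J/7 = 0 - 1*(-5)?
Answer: -2429/155 ≈ -15.671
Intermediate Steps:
J = 35 (J = 7*(0 - 1*(-5)) = 7*(0 + 5) = 7*5 = 35)
M = 6/31 (M = (6 + (5*(-5))*0)/(35 - 4) = (6 - 25*0)/31 = (6 + 0)*(1/31) = 6*(1/31) = 6/31 ≈ 0.19355)
(21*(M + 11))/((-1*3*5)) = (21*(6/31 + 11))/((-1*3*5)) = (21*(347/31))/((-3*5)) = (7287/31)/(-15) = (7287/31)*(-1/15) = -2429/155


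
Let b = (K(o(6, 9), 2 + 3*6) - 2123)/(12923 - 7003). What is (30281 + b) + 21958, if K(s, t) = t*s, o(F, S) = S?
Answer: 309252937/5920 ≈ 52239.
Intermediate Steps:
K(s, t) = s*t
b = -1943/5920 (b = (9*(2 + 3*6) - 2123)/(12923 - 7003) = (9*(2 + 18) - 2123)/5920 = (9*20 - 2123)*(1/5920) = (180 - 2123)*(1/5920) = -1943*1/5920 = -1943/5920 ≈ -0.32821)
(30281 + b) + 21958 = (30281 - 1943/5920) + 21958 = 179261577/5920 + 21958 = 309252937/5920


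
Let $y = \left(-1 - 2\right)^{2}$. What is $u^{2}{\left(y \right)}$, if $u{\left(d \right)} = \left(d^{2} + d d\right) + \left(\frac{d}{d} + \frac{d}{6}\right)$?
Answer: $\frac{108241}{4} \approx 27060.0$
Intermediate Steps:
$y = 9$ ($y = \left(-3\right)^{2} = 9$)
$u{\left(d \right)} = 1 + 2 d^{2} + \frac{d}{6}$ ($u{\left(d \right)} = \left(d^{2} + d^{2}\right) + \left(1 + d \frac{1}{6}\right) = 2 d^{2} + \left(1 + \frac{d}{6}\right) = 1 + 2 d^{2} + \frac{d}{6}$)
$u^{2}{\left(y \right)} = \left(1 + 2 \cdot 9^{2} + \frac{1}{6} \cdot 9\right)^{2} = \left(1 + 2 \cdot 81 + \frac{3}{2}\right)^{2} = \left(1 + 162 + \frac{3}{2}\right)^{2} = \left(\frac{329}{2}\right)^{2} = \frac{108241}{4}$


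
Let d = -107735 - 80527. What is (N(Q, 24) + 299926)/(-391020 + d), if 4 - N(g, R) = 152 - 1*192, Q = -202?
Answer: -4545/8777 ≈ -0.51783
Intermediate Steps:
d = -188262
N(g, R) = 44 (N(g, R) = 4 - (152 - 1*192) = 4 - (152 - 192) = 4 - 1*(-40) = 4 + 40 = 44)
(N(Q, 24) + 299926)/(-391020 + d) = (44 + 299926)/(-391020 - 188262) = 299970/(-579282) = 299970*(-1/579282) = -4545/8777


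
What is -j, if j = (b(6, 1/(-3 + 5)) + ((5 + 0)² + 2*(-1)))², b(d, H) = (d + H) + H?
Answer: -900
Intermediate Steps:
b(d, H) = d + 2*H (b(d, H) = (H + d) + H = d + 2*H)
j = 900 (j = ((6 + 2/(-3 + 5)) + ((5 + 0)² + 2*(-1)))² = ((6 + 2/2) + (5² - 2))² = ((6 + 2*(½)) + (25 - 2))² = ((6 + 1) + 23)² = (7 + 23)² = 30² = 900)
-j = -1*900 = -900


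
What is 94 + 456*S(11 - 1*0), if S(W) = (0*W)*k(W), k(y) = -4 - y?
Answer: 94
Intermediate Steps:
S(W) = 0 (S(W) = (0*W)*(-4 - W) = 0*(-4 - W) = 0)
94 + 456*S(11 - 1*0) = 94 + 456*0 = 94 + 0 = 94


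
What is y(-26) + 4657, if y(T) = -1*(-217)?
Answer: 4874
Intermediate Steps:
y(T) = 217
y(-26) + 4657 = 217 + 4657 = 4874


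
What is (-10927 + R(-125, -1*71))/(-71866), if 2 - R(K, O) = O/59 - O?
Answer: 648693/4240094 ≈ 0.15299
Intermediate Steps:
R(K, O) = 2 + 58*O/59 (R(K, O) = 2 - (O/59 - O) = 2 - (-58)*O/59 = 2 + 58*O/59)
(-10927 + R(-125, -1*71))/(-71866) = (-10927 + (2 + 58*(-1*71)/59))/(-71866) = (-10927 + (2 + (58/59)*(-71)))*(-1/71866) = (-10927 + (2 - 4118/59))*(-1/71866) = (-10927 - 4000/59)*(-1/71866) = -648693/59*(-1/71866) = 648693/4240094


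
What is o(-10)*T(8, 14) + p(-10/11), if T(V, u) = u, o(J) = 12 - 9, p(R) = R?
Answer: 452/11 ≈ 41.091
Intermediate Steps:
o(J) = 3
o(-10)*T(8, 14) + p(-10/11) = 3*14 - 10/11 = 42 - 10*1/11 = 42 - 10/11 = 452/11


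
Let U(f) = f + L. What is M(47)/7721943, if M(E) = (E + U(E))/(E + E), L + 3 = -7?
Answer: 14/120977107 ≈ 1.1572e-7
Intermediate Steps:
L = -10 (L = -3 - 7 = -10)
U(f) = -10 + f (U(f) = f - 10 = -10 + f)
M(E) = (-10 + 2*E)/(2*E) (M(E) = (E + (-10 + E))/(E + E) = (-10 + 2*E)/((2*E)) = (-10 + 2*E)*(1/(2*E)) = (-10 + 2*E)/(2*E))
M(47)/7721943 = ((-5 + 47)/47)/7721943 = ((1/47)*42)*(1/7721943) = (42/47)*(1/7721943) = 14/120977107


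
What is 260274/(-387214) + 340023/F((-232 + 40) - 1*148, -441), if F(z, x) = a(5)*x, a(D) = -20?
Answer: 21561008207/569204580 ≈ 37.879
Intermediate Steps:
F(z, x) = -20*x
260274/(-387214) + 340023/F((-232 + 40) - 1*148, -441) = 260274/(-387214) + 340023/((-20*(-441))) = 260274*(-1/387214) + 340023/8820 = -130137/193607 + 340023*(1/8820) = -130137/193607 + 113341/2940 = 21561008207/569204580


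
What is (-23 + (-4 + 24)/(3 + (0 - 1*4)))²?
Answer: 1849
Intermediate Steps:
(-23 + (-4 + 24)/(3 + (0 - 1*4)))² = (-23 + 20/(3 + (0 - 4)))² = (-23 + 20/(3 - 4))² = (-23 + 20/(-1))² = (-23 + 20*(-1))² = (-23 - 20)² = (-43)² = 1849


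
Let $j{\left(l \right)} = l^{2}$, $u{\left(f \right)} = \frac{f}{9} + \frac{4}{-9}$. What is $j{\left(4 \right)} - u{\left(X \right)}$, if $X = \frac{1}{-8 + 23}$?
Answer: $\frac{2219}{135} \approx 16.437$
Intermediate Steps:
$X = \frac{1}{15} \approx 0.066667$
$u{\left(f \right)} = - \frac{4}{9} + \frac{f}{9}$ ($u{\left(f \right)} = f \frac{1}{9} + 4 \left(- \frac{1}{9}\right) = \frac{f}{9} - \frac{4}{9} = - \frac{4}{9} + \frac{f}{9}$)
$j{\left(4 \right)} - u{\left(X \right)} = 4^{2} - \left(- \frac{4}{9} + \frac{1}{9} \cdot \frac{1}{15}\right) = 16 - \left(- \frac{4}{9} + \frac{1}{135}\right) = 16 - - \frac{59}{135} = 16 + \frac{59}{135} = \frac{2219}{135}$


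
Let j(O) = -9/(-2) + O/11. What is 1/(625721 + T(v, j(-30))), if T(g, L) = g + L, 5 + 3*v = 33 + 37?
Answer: 66/41299133 ≈ 1.5981e-6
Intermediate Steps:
v = 65/3 (v = -5/3 + (33 + 37)/3 = -5/3 + (⅓)*70 = -5/3 + 70/3 = 65/3 ≈ 21.667)
j(O) = 9/2 + O/11 (j(O) = -9*(-½) + O*(1/11) = 9/2 + O/11)
T(g, L) = L + g
1/(625721 + T(v, j(-30))) = 1/(625721 + ((9/2 + (1/11)*(-30)) + 65/3)) = 1/(625721 + ((9/2 - 30/11) + 65/3)) = 1/(625721 + (39/22 + 65/3)) = 1/(625721 + 1547/66) = 1/(41299133/66) = 66/41299133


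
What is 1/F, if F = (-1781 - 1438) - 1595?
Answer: -1/4814 ≈ -0.00020773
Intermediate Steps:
F = -4814 (F = -3219 - 1595 = -4814)
1/F = 1/(-4814) = -1/4814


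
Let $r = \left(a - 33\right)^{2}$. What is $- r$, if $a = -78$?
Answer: $-12321$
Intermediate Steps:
$r = 12321$ ($r = \left(-78 - 33\right)^{2} = \left(-111\right)^{2} = 12321$)
$- r = \left(-1\right) 12321 = -12321$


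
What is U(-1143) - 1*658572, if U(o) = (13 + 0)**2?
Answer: -658403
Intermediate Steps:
U(o) = 169 (U(o) = 13**2 = 169)
U(-1143) - 1*658572 = 169 - 1*658572 = 169 - 658572 = -658403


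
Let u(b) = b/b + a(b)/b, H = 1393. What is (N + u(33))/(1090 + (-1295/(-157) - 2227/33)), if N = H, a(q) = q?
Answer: 7227495/5340386 ≈ 1.3534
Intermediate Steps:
u(b) = 2 (u(b) = b/b + b/b = 1 + 1 = 2)
N = 1393
(N + u(33))/(1090 + (-1295/(-157) - 2227/33)) = (1393 + 2)/(1090 + (-1295/(-157) - 2227/33)) = 1395/(1090 + (-1295*(-1/157) - 2227*1/33)) = 1395/(1090 + (1295/157 - 2227/33)) = 1395/(1090 - 306904/5181) = 1395/(5340386/5181) = 1395*(5181/5340386) = 7227495/5340386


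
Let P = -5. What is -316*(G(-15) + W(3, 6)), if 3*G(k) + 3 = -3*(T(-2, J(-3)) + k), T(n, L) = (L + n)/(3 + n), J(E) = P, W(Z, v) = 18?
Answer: -12324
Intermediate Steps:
J(E) = -5
T(n, L) = (L + n)/(3 + n)
G(k) = 6 - k (G(k) = -1 + (-3*((-5 - 2)/(3 - 2) + k))/3 = -1 + (-3*(-7/1 + k))/3 = -1 + (-3*(1*(-7) + k))/3 = -1 + (-3*(-7 + k))/3 = -1 + (21 - 3*k)/3 = -1 + (7 - k) = 6 - k)
-316*(G(-15) + W(3, 6)) = -316*((6 - 1*(-15)) + 18) = -316*((6 + 15) + 18) = -316*(21 + 18) = -316*39 = -12324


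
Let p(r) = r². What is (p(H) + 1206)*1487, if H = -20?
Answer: 2388122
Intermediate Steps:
(p(H) + 1206)*1487 = ((-20)² + 1206)*1487 = (400 + 1206)*1487 = 1606*1487 = 2388122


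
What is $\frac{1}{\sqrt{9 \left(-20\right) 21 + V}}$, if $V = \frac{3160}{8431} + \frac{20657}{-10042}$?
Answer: $- \frac{i \sqrt{27107136840259312714}}{320172732007} \approx - 0.016261 i$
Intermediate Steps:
$V = - \frac{142426447}{84664102}$ ($V = 3160 \cdot \frac{1}{8431} + 20657 \left(- \frac{1}{10042}\right) = \frac{3160}{8431} - \frac{20657}{10042} = - \frac{142426447}{84664102} \approx -1.6823$)
$\frac{1}{\sqrt{9 \left(-20\right) 21 + V}} = \frac{1}{\sqrt{9 \left(-20\right) 21 - \frac{142426447}{84664102}}} = \frac{1}{\sqrt{\left(-180\right) 21 - \frac{142426447}{84664102}}} = \frac{1}{\sqrt{-3780 - \frac{142426447}{84664102}}} = \frac{1}{\sqrt{- \frac{320172732007}{84664102}}} = \frac{1}{\frac{1}{84664102} i \sqrt{27107136840259312714}} = - \frac{i \sqrt{27107136840259312714}}{320172732007}$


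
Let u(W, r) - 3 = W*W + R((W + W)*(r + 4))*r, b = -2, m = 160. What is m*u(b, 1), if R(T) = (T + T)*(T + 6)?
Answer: 90720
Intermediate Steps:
R(T) = 2*T*(6 + T) (R(T) = (2*T)*(6 + T) = 2*T*(6 + T))
u(W, r) = 3 + W**2 + 4*W*r*(4 + r)*(6 + 2*W*(4 + r)) (u(W, r) = 3 + (W*W + (2*((W + W)*(r + 4))*(6 + (W + W)*(r + 4)))*r) = 3 + (W**2 + (2*((2*W)*(4 + r))*(6 + (2*W)*(4 + r)))*r) = 3 + (W**2 + (2*(2*W*(4 + r))*(6 + 2*W*(4 + r)))*r) = 3 + (W**2 + (4*W*(4 + r)*(6 + 2*W*(4 + r)))*r) = 3 + (W**2 + 4*W*r*(4 + r)*(6 + 2*W*(4 + r))) = 3 + W**2 + 4*W*r*(4 + r)*(6 + 2*W*(4 + r)))
m*u(b, 1) = 160*(3 + (-2)**2 + 8*(-2)*1*(3 - 2*(4 + 1))*(4 + 1)) = 160*(3 + 4 + 8*(-2)*1*(3 - 2*5)*5) = 160*(3 + 4 + 8*(-2)*1*(3 - 10)*5) = 160*(3 + 4 + 8*(-2)*1*(-7)*5) = 160*(3 + 4 + 560) = 160*567 = 90720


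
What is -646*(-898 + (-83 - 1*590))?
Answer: 1014866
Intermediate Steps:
-646*(-898 + (-83 - 1*590)) = -646*(-898 + (-83 - 590)) = -646*(-898 - 673) = -646*(-1571) = 1014866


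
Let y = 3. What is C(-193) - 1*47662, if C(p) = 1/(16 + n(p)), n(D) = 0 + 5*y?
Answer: -1477521/31 ≈ -47662.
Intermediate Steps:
n(D) = 15 (n(D) = 0 + 5*3 = 0 + 15 = 15)
C(p) = 1/31 (C(p) = 1/(16 + 15) = 1/31)
C(-193) - 1*47662 = 1/31 - 1*47662 = 1/31 - 47662 = -1477521/31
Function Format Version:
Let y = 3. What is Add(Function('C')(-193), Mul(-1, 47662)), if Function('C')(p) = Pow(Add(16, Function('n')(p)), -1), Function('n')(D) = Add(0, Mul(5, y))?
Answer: Rational(-1477521, 31) ≈ -47662.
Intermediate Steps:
Function('n')(D) = 15 (Function('n')(D) = Add(0, Mul(5, 3)) = Add(0, 15) = 15)
Function('C')(p) = Rational(1, 31) (Function('C')(p) = Pow(Add(16, 15), -1) = Pow(31, -1) = Rational(1, 31))
Add(Function('C')(-193), Mul(-1, 47662)) = Add(Rational(1, 31), Mul(-1, 47662)) = Add(Rational(1, 31), -47662) = Rational(-1477521, 31)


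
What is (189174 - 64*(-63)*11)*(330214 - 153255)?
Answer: 41324527434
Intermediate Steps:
(189174 - 64*(-63)*11)*(330214 - 153255) = (189174 + 4032*11)*176959 = (189174 + 44352)*176959 = 233526*176959 = 41324527434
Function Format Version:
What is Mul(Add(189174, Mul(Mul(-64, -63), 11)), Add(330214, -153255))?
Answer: 41324527434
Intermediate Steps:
Mul(Add(189174, Mul(Mul(-64, -63), 11)), Add(330214, -153255)) = Mul(Add(189174, Mul(4032, 11)), 176959) = Mul(Add(189174, 44352), 176959) = Mul(233526, 176959) = 41324527434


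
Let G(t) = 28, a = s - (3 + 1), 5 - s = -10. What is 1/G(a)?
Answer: 1/28 ≈ 0.035714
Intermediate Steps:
s = 15 (s = 5 - 1*(-10) = 5 + 10 = 15)
a = 11 (a = 15 - (3 + 1) = 15 - 4 = 11)
1/G(a) = 1/28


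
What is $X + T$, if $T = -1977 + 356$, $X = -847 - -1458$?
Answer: $-1010$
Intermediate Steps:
$X = 611$ ($X = -847 + 1458 = 611$)
$T = -1621$
$X + T = 611 - 1621 = -1010$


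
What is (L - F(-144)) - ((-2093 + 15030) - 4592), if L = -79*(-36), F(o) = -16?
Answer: -5485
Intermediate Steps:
L = 2844
(L - F(-144)) - ((-2093 + 15030) - 4592) = (2844 - 1*(-16)) - ((-2093 + 15030) - 4592) = (2844 + 16) - (12937 - 4592) = 2860 - 1*8345 = 2860 - 8345 = -5485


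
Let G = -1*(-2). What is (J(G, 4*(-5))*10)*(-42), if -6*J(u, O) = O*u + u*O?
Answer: -5600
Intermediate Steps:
G = 2
J(u, O) = -O*u/3 (J(u, O) = -(O*u + u*O)/6 = -(O*u + O*u)/6 = -O*u/3)
(J(G, 4*(-5))*10)*(-42) = (-⅓*4*(-5)*2*10)*(-42) = (-⅓*(-20)*2*10)*(-42) = ((40/3)*10)*(-42) = (400/3)*(-42) = -5600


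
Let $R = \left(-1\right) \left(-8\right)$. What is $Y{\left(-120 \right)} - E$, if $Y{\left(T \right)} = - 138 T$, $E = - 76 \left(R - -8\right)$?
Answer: $17776$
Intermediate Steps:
$R = 8$
$E = -1216$ ($E = - 76 \left(8 - -8\right) = - 76 \left(8 + 8\right) = \left(-76\right) 16 = -1216$)
$Y{\left(-120 \right)} - E = \left(-138\right) \left(-120\right) - -1216 = 16560 + 1216 = 17776$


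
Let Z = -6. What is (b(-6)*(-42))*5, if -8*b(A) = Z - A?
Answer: 0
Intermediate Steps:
b(A) = ¾ + A/8 (b(A) = -(-6 - A)/8 = ¾ + A/8)
(b(-6)*(-42))*5 = ((¾ + (⅛)*(-6))*(-42))*5 = ((¾ - ¾)*(-42))*5 = (0*(-42))*5 = 0*5 = 0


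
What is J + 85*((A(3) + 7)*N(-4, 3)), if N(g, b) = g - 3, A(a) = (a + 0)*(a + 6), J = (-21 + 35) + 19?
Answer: -20197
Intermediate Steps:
J = 33 (J = 14 + 19 = 33)
A(a) = a*(6 + a)
N(g, b) = -3 + g
J + 85*((A(3) + 7)*N(-4, 3)) = 33 + 85*((3*(6 + 3) + 7)*(-3 - 4)) = 33 + 85*((3*9 + 7)*(-7)) = 33 + 85*((27 + 7)*(-7)) = 33 + 85*(34*(-7)) = 33 + 85*(-238) = 33 - 20230 = -20197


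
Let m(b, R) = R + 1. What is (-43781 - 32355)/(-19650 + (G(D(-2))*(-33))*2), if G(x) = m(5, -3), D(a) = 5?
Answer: 38068/9759 ≈ 3.9008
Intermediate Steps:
m(b, R) = 1 + R
G(x) = -2 (G(x) = 1 - 3 = -2)
(-43781 - 32355)/(-19650 + (G(D(-2))*(-33))*2) = (-43781 - 32355)/(-19650 - 2*(-33)*2) = -76136/(-19650 + 66*2) = -76136/(-19650 + 132) = -76136/(-19518) = -76136*(-1/19518) = 38068/9759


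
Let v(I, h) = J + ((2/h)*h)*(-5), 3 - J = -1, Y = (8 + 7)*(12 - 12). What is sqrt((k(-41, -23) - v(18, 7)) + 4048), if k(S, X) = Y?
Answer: sqrt(4054) ≈ 63.671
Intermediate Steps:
Y = 0 (Y = 15*0 = 0)
k(S, X) = 0
J = 4 (J = 3 - 1*(-1) = 3 + 1 = 4)
v(I, h) = -6 (v(I, h) = 4 + ((2/h)*h)*(-5) = 4 + 2*(-5) = 4 - 10 = -6)
sqrt((k(-41, -23) - v(18, 7)) + 4048) = sqrt((0 - 1*(-6)) + 4048) = sqrt((0 + 6) + 4048) = sqrt(6 + 4048) = sqrt(4054)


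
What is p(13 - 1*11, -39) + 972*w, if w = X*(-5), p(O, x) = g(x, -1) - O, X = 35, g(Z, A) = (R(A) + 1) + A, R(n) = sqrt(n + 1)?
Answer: -170102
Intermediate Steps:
R(n) = sqrt(1 + n)
g(Z, A) = 1 + A + sqrt(1 + A) (g(Z, A) = (sqrt(1 + A) + 1) + A = (1 + sqrt(1 + A)) + A = 1 + A + sqrt(1 + A))
p(O, x) = -O (p(O, x) = (1 - 1 + sqrt(1 - 1)) - O = (1 - 1 + sqrt(0)) - O = (1 - 1 + 0) - O = 0 - O = -O)
w = -175 (w = 35*(-5) = -175)
p(13 - 1*11, -39) + 972*w = -(13 - 1*11) + 972*(-175) = -(13 - 11) - 170100 = -1*2 - 170100 = -2 - 170100 = -170102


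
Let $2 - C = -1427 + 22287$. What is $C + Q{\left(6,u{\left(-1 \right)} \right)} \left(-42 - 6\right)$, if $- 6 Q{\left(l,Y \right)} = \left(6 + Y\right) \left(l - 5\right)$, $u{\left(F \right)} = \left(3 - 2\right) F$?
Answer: $-20818$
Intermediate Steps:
$C = -20858$ ($C = 2 - \left(-1427 + 22287\right) = 2 - 20860 = -20858$)
$u{\left(F \right)} = F$ ($u{\left(F \right)} = 1 F = F$)
$Q{\left(l,Y \right)} = - \frac{\left(-5 + l\right) \left(6 + Y\right)}{6}$ ($Q{\left(l,Y \right)} = - \frac{\left(6 + Y\right) \left(l - 5\right)}{6} = - \frac{\left(6 + Y\right) \left(-5 + l\right)}{6} = - \frac{\left(-5 + l\right) \left(6 + Y\right)}{6}$)
$C + Q{\left(6,u{\left(-1 \right)} \right)} \left(-42 - 6\right) = -20858 + \left(5 - 6 + \frac{5}{6} \left(-1\right) - \left(- \frac{1}{6}\right) 6\right) \left(-42 - 6\right) = -20858 + \left(5 - 6 - \frac{5}{6} + 1\right) \left(-48\right) = -20858 - -40 = -20858 + 40 = -20818$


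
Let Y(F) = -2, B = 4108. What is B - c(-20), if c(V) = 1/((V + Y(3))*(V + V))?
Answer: 3615039/880 ≈ 4108.0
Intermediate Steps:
c(V) = 1/(2*V*(-2 + V)) (c(V) = 1/((V - 2)*(V + V)) = 1/((-2 + V)*(2*V)) = 1/(2*V*(-2 + V)))
B - c(-20) = 4108 - 1/(2*(-20)*(-2 - 20)) = 4108 - (-1)/(2*20*(-22)) = 4108 - (-1)*(-1)/(2*20*22) = 4108 - 1*1/880 = 4108 - 1/880 = 3615039/880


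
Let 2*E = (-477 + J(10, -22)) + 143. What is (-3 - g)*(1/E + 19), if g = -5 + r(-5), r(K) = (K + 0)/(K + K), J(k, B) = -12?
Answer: 4929/173 ≈ 28.491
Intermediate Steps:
r(K) = 1/2 (r(K) = K/((2*K)) = K*(1/(2*K)) = 1/2)
E = -173 (E = ((-477 - 12) + 143)/2 = (-489 + 143)/2 = (1/2)*(-346) = -173)
g = -9/2 (g = -5 + 1/2 = -9/2 ≈ -4.5000)
(-3 - g)*(1/E + 19) = (-3 - 1*(-9/2))*(1/(-173) + 19) = (-3 + 9/2)*(-1/173 + 19) = (3/2)*(3286/173) = 4929/173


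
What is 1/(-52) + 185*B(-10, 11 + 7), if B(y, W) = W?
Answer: 173159/52 ≈ 3330.0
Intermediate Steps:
1/(-52) + 185*B(-10, 11 + 7) = 1/(-52) + 185*(11 + 7) = -1/52 + 185*18 = -1/52 + 3330 = 173159/52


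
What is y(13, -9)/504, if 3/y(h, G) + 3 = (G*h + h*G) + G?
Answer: -1/41328 ≈ -2.4197e-5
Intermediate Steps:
y(h, G) = 3/(-3 + G + 2*G*h) (y(h, G) = 3/(-3 + ((G*h + h*G) + G)) = 3/(-3 + ((G*h + G*h) + G)) = 3/(-3 + (2*G*h + G)) = 3/(-3 + (G + 2*G*h)) = 3/(-3 + G + 2*G*h))
y(13, -9)/504 = (3/(-3 - 9 + 2*(-9)*13))/504 = (3/(-3 - 9 - 234))*(1/504) = (3/(-246))*(1/504) = (3*(-1/246))*(1/504) = -1/82*1/504 = -1/41328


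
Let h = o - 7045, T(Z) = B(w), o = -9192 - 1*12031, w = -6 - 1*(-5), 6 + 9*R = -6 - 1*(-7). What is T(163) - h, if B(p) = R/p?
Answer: 254417/9 ≈ 28269.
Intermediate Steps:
R = -5/9 (R = -⅔ + (-6 - 1*(-7))/9 = -⅔ + (-6 + 7)/9 = -⅔ + (⅑)*1 = -⅔ + ⅑ = -5/9 ≈ -0.55556)
w = -1 (w = -6 + 5 = -1)
o = -21223 (o = -9192 - 12031 = -21223)
B(p) = -5/(9*p)
T(Z) = 5/9 (T(Z) = -5/9/(-1) = -5/9*(-1) = 5/9)
h = -28268 (h = -21223 - 7045 = -28268)
T(163) - h = 5/9 - 1*(-28268) = 5/9 + 28268 = 254417/9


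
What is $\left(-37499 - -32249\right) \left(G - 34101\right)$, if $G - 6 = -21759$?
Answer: $293233500$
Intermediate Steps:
$G = -21753$ ($G = 6 - 21759 = -21753$)
$\left(-37499 - -32249\right) \left(G - 34101\right) = \left(-37499 - -32249\right) \left(-21753 - 34101\right) = \left(-37499 + 32249\right) \left(-55854\right) = \left(-5250\right) \left(-55854\right) = 293233500$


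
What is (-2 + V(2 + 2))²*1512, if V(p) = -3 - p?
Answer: 122472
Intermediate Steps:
(-2 + V(2 + 2))²*1512 = (-2 + (-3 - (2 + 2)))²*1512 = (-2 + (-3 - 1*4))²*1512 = (-2 + (-3 - 4))²*1512 = (-2 - 7)²*1512 = (-9)²*1512 = 81*1512 = 122472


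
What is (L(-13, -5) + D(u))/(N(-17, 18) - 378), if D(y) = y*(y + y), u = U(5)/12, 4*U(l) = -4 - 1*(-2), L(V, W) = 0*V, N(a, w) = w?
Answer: -1/103680 ≈ -9.6451e-6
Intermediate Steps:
L(V, W) = 0
U(l) = -1/2 (U(l) = (-4 - 1*(-2))/4 = (-4 + 2)/4 = (1/4)*(-2) = -1/2)
u = -1/24 (u = -1/2/12 = -1/2*1/12 = -1/24 ≈ -0.041667)
D(y) = 2*y**2 (D(y) = y*(2*y) = 2*y**2)
(L(-13, -5) + D(u))/(N(-17, 18) - 378) = (0 + 2*(-1/24)**2)/(18 - 378) = (0 + 2*(1/576))/(-360) = (0 + 1/288)*(-1/360) = (1/288)*(-1/360) = -1/103680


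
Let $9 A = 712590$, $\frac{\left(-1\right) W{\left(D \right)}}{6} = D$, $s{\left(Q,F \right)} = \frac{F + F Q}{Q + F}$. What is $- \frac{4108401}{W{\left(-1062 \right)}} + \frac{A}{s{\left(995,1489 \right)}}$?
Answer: $- \frac{14937430161}{29166532} \approx -512.14$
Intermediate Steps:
$s{\left(Q,F \right)} = \frac{F + F Q}{F + Q}$
$W{\left(D \right)} = - 6 D$
$A = \frac{237530}{3}$ ($A = \frac{1}{9} \cdot 712590 = \frac{237530}{3} \approx 79177.0$)
$- \frac{4108401}{W{\left(-1062 \right)}} + \frac{A}{s{\left(995,1489 \right)}} = - \frac{4108401}{\left(-6\right) \left(-1062\right)} + \frac{237530}{3 \frac{1489 \left(1 + 995\right)}{1489 + 995}} = - \frac{4108401}{6372} + \frac{237530}{3 \cdot 1489 \cdot \frac{1}{2484} \cdot 996} = \left(-4108401\right) \frac{1}{6372} + \frac{237530}{3 \cdot 1489 \cdot \frac{1}{2484} \cdot 996} = - \frac{152163}{236} + \frac{237530}{3 \cdot \frac{123587}{207}} = - \frac{152163}{236} + \frac{237530}{3} \cdot \frac{207}{123587} = - \frac{152163}{236} + \frac{16389570}{123587} = - \frac{14937430161}{29166532}$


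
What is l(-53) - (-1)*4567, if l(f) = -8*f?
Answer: 4991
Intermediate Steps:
l(-53) - (-1)*4567 = -8*(-53) - (-1)*4567 = 424 - 1*(-4567) = 424 + 4567 = 4991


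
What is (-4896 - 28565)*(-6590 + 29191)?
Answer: -756252061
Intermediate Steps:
(-4896 - 28565)*(-6590 + 29191) = -33461*22601 = -756252061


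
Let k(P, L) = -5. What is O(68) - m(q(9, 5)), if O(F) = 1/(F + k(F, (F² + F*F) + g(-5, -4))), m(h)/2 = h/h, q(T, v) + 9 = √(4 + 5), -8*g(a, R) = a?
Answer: -125/63 ≈ -1.9841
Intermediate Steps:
g(a, R) = -a/8
q(T, v) = -6 (q(T, v) = -9 + √(4 + 5) = -9 + √9 = -9 + 3 = -6)
m(h) = 2 (m(h) = 2*(h/h) = 2*1 = 2)
O(F) = 1/(-5 + F) (O(F) = 1/(F - 5) = 1/(-5 + F))
O(68) - m(q(9, 5)) = 1/(-5 + 68) - 1*2 = 1/63 - 2 = -125/63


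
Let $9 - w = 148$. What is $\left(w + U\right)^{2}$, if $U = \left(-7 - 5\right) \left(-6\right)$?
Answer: $4489$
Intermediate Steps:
$U = 72$ ($U = \left(-12\right) \left(-6\right) = 72$)
$w = -139$ ($w = 9 - 148 = -139$)
$\left(w + U\right)^{2} = \left(-139 + 72\right)^{2} = \left(-67\right)^{2} = 4489$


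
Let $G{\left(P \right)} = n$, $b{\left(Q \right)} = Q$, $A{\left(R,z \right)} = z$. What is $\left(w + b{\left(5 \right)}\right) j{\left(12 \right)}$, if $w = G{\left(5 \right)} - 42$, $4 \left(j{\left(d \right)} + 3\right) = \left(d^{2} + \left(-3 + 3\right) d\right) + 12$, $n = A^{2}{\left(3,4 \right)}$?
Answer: $-756$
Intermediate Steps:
$n = 16$ ($n = 4^{2} = 16$)
$j{\left(d \right)} = \frac{d^{2}}{4}$ ($j{\left(d \right)} = -3 + \frac{\left(d^{2} + \left(-3 + 3\right) d\right) + 12}{4} = -3 + \frac{\left(d^{2} + 0 d\right) + 12}{4} = -3 + \frac{\left(d^{2} + 0\right) + 12}{4} = -3 + \frac{d^{2} + 12}{4} = -3 + \frac{12 + d^{2}}{4} = -3 + \left(3 + \frac{d^{2}}{4}\right) = \frac{d^{2}}{4}$)
$G{\left(P \right)} = 16$
$w = -26$ ($w = 16 - 42 = -26$)
$\left(w + b{\left(5 \right)}\right) j{\left(12 \right)} = \left(-26 + 5\right) \frac{12^{2}}{4} = - 21 \cdot \frac{1}{4} \cdot 144 = \left(-21\right) 36 = -756$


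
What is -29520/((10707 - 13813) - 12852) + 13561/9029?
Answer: 241471259/72042391 ≈ 3.3518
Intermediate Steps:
-29520/((10707 - 13813) - 12852) + 13561/9029 = -29520/(-3106 - 12852) + 13561*(1/9029) = -29520/(-15958) + 13561/9029 = -29520*(-1/15958) + 13561/9029 = 14760/7979 + 13561/9029 = 241471259/72042391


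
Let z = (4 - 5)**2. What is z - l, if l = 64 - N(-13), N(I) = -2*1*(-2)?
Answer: -59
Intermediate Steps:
N(I) = 4 (N(I) = -2*(-2) = 4)
l = 60 (l = 64 - 1*4 = 64 - 4 = 60)
z = 1 (z = (-1)**2 = 1)
z - l = 1 - 1*60 = 1 - 60 = -59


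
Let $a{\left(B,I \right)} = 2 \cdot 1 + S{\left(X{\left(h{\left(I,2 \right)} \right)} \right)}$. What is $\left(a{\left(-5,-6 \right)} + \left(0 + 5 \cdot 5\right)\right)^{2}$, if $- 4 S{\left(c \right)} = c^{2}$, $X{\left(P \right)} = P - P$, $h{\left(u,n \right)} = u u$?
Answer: $729$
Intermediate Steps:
$h{\left(u,n \right)} = u^{2}$
$X{\left(P \right)} = 0$
$S{\left(c \right)} = - \frac{c^{2}}{4}$
$a{\left(B,I \right)} = 2$ ($a{\left(B,I \right)} = 2 \cdot 1 - \frac{0^{2}}{4} = 2 - 0 = 2 + 0 = 2$)
$\left(a{\left(-5,-6 \right)} + \left(0 + 5 \cdot 5\right)\right)^{2} = \left(2 + \left(0 + 5 \cdot 5\right)\right)^{2} = \left(2 + \left(0 + 25\right)\right)^{2} = \left(2 + 25\right)^{2} = 27^{2} = 729$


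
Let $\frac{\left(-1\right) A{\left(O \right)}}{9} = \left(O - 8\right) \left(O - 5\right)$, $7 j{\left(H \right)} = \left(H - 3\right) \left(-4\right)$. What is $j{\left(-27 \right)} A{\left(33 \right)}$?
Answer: $-108000$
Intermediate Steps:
$j{\left(H \right)} = \frac{12}{7} - \frac{4 H}{7}$ ($j{\left(H \right)} = \frac{\left(H - 3\right) \left(-4\right)}{7} = \frac{\left(-3 + H\right) \left(-4\right)}{7} = \frac{12 - 4 H}{7} = \frac{12}{7} - \frac{4 H}{7}$)
$A{\left(O \right)} = - 9 \left(-8 + O\right) \left(-5 + O\right)$ ($A{\left(O \right)} = - 9 \left(O - 8\right) \left(O - 5\right) = - 9 \left(-8 + O\right) \left(-5 + O\right)$)
$j{\left(-27 \right)} A{\left(33 \right)} = \left(\frac{12}{7} - - \frac{108}{7}\right) \left(-360 - 9 \cdot 33^{2} + 117 \cdot 33\right) = \left(\frac{12}{7} + \frac{108}{7}\right) \left(-360 - 9801 + 3861\right) = \frac{120 \left(-360 - 9801 + 3861\right)}{7} = \frac{120}{7} \left(-6300\right) = -108000$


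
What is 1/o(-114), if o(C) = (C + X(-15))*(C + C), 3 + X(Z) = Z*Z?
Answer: -1/24624 ≈ -4.0611e-5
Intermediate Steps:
X(Z) = -3 + Z**2 (X(Z) = -3 + Z*Z = -3 + Z**2)
o(C) = 2*C*(222 + C) (o(C) = (C + (-3 + (-15)**2))*(C + C) = (C + (-3 + 225))*(2*C) = (C + 222)*(2*C) = (222 + C)*(2*C) = 2*C*(222 + C))
1/o(-114) = 1/(2*(-114)*(222 - 114)) = 1/(2*(-114)*108) = 1/(-24624) = -1/24624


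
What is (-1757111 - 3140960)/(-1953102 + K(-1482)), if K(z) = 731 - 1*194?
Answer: 4898071/1952565 ≈ 2.5085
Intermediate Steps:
K(z) = 537 (K(z) = 731 - 194 = 537)
(-1757111 - 3140960)/(-1953102 + K(-1482)) = (-1757111 - 3140960)/(-1953102 + 537) = -4898071/(-1952565) = -4898071*(-1/1952565) = 4898071/1952565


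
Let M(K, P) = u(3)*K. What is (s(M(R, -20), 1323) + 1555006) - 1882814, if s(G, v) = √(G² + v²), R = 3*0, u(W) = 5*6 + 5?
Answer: -326485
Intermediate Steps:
u(W) = 35 (u(W) = 30 + 5 = 35)
R = 0
M(K, P) = 35*K
(s(M(R, -20), 1323) + 1555006) - 1882814 = (√((35*0)² + 1323²) + 1555006) - 1882814 = (√(0² + 1750329) + 1555006) - 1882814 = (√(0 + 1750329) + 1555006) - 1882814 = (√1750329 + 1555006) - 1882814 = (1323 + 1555006) - 1882814 = 1556329 - 1882814 = -326485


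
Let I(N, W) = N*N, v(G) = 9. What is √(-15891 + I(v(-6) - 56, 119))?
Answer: I*√13682 ≈ 116.97*I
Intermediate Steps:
I(N, W) = N²
√(-15891 + I(v(-6) - 56, 119)) = √(-15891 + (9 - 56)²) = √(-15891 + (-47)²) = √(-15891 + 2209) = √(-13682) = I*√13682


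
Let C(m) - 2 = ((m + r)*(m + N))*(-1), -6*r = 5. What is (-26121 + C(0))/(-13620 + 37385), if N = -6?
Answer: -3732/3395 ≈ -1.0993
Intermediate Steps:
r = -⅚ (r = -⅙*5 = -⅚ ≈ -0.83333)
C(m) = 2 - (-6 + m)*(-⅚ + m) (C(m) = 2 + ((m - ⅚)*(m - 6))*(-1) = 2 + ((-⅚ + m)*(-6 + m))*(-1) = 2 + ((-6 + m)*(-⅚ + m))*(-1) = 2 - (-6 + m)*(-⅚ + m))
(-26121 + C(0))/(-13620 + 37385) = (-26121 + (-3 - 1*0² + (41/6)*0))/(-13620 + 37385) = (-26121 + (-3 - 1*0 + 0))/23765 = (-26121 + (-3 + 0 + 0))*(1/23765) = (-26121 - 3)*(1/23765) = -26124*1/23765 = -3732/3395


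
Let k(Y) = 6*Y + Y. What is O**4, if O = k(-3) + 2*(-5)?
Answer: 923521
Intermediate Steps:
k(Y) = 7*Y
O = -31 (O = 7*(-3) + 2*(-5) = -21 - 10 = -31)
O**4 = (-31)**4 = 923521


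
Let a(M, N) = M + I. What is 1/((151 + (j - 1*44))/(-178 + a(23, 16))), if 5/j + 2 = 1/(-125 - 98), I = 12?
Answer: -63921/46714 ≈ -1.3683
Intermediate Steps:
a(M, N) = 12 + M (a(M, N) = M + 12 = 12 + M)
j = -1115/447 (j = 5/(-2 + 1/(-125 - 98)) = 5/(-2 + 1/(-223)) = 5/(-2 - 1/223) = 5/(-447/223) = 5*(-223/447) = -1115/447 ≈ -2.4944)
1/((151 + (j - 1*44))/(-178 + a(23, 16))) = 1/((151 + (-1115/447 - 1*44))/(-178 + (12 + 23))) = 1/((151 + (-1115/447 - 44))/(-178 + 35)) = 1/((151 - 20783/447)/(-143)) = 1/((46714/447)*(-1/143)) = 1/(-46714/63921) = -63921/46714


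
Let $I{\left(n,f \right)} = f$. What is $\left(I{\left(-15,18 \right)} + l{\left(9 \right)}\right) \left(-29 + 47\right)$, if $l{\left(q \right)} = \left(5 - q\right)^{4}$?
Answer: $4932$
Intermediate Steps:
$\left(I{\left(-15,18 \right)} + l{\left(9 \right)}\right) \left(-29 + 47\right) = \left(18 + \left(-5 + 9\right)^{4}\right) \left(-29 + 47\right) = \left(18 + 4^{4}\right) 18 = \left(18 + 256\right) 18 = 274 \cdot 18 = 4932$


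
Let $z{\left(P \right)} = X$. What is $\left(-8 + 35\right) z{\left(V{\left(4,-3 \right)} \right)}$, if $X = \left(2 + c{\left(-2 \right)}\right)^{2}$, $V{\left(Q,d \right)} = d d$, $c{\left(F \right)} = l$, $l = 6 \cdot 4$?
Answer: $18252$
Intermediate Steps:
$l = 24$
$c{\left(F \right)} = 24$
$V{\left(Q,d \right)} = d^{2}$
$X = 676$ ($X = \left(2 + 24\right)^{2} = 26^{2} = 676$)
$z{\left(P \right)} = 676$
$\left(-8 + 35\right) z{\left(V{\left(4,-3 \right)} \right)} = \left(-8 + 35\right) 676 = 27 \cdot 676 = 18252$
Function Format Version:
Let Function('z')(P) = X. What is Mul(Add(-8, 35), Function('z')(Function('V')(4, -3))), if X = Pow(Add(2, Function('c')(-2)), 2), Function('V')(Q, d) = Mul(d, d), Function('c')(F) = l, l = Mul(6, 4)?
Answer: 18252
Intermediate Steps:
l = 24
Function('c')(F) = 24
Function('V')(Q, d) = Pow(d, 2)
X = 676 (X = Pow(Add(2, 24), 2) = Pow(26, 2) = 676)
Function('z')(P) = 676
Mul(Add(-8, 35), Function('z')(Function('V')(4, -3))) = Mul(Add(-8, 35), 676) = Mul(27, 676) = 18252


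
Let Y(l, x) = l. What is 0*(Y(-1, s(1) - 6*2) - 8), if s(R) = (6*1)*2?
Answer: 0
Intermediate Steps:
s(R) = 12 (s(R) = 6*2 = 12)
0*(Y(-1, s(1) - 6*2) - 8) = 0*(-1 - 8) = 0*(-9) = 0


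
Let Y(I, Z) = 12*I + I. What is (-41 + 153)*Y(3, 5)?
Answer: 4368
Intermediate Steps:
Y(I, Z) = 13*I
(-41 + 153)*Y(3, 5) = (-41 + 153)*(13*3) = 112*39 = 4368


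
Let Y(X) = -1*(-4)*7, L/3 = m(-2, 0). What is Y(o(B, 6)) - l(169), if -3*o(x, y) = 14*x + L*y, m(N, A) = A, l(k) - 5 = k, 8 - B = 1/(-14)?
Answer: -146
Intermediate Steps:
B = 113/14 (B = 8 - 1/(-14) = 8 - 1*(-1/14) = 8 + 1/14 = 113/14 ≈ 8.0714)
l(k) = 5 + k
L = 0 (L = 3*0 = 0)
o(x, y) = -14*x/3 (o(x, y) = -(14*x + 0*y)/3 = -(14*x + 0)/3 = -14*x/3)
Y(X) = 28 (Y(X) = 4*7 = 28)
Y(o(B, 6)) - l(169) = 28 - (5 + 169) = 28 - 1*174 = 28 - 174 = -146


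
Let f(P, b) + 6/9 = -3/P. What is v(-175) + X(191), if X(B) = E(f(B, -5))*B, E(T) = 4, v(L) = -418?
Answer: 346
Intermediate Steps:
f(P, b) = -⅔ - 3/P
X(B) = 4*B
v(-175) + X(191) = -418 + 4*191 = -418 + 764 = 346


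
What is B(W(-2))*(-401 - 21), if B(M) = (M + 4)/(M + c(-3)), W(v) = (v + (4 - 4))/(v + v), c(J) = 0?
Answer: -3798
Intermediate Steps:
W(v) = 1/2 (W(v) = (v + 0)/((2*v)) = v*(1/(2*v)) = 1/2)
B(M) = (4 + M)/M (B(M) = (M + 4)/(M + 0) = (4 + M)/M)
B(W(-2))*(-401 - 21) = ((4 + 1/2)/(1/2))*(-401 - 21) = (2*(9/2))*(-422) = 9*(-422) = -3798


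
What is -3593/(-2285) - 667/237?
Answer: -672554/541545 ≈ -1.2419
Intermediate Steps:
-3593/(-2285) - 667/237 = -3593*(-1/2285) - 667*1/237 = 3593/2285 - 667/237 = -672554/541545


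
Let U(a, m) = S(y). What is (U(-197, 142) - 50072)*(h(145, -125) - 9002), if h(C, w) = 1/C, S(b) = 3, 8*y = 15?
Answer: 65354514941/145 ≈ 4.5072e+8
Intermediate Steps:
y = 15/8 (y = (1/8)*15 = 15/8 ≈ 1.8750)
U(a, m) = 3
(U(-197, 142) - 50072)*(h(145, -125) - 9002) = (3 - 50072)*(1/145 - 9002) = -50069*(1/145 - 9002) = -50069*(-1305289/145) = 65354514941/145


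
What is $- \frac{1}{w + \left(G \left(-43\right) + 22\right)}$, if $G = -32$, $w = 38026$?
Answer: $- \frac{1}{39424} \approx -2.5365 \cdot 10^{-5}$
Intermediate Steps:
$- \frac{1}{w + \left(G \left(-43\right) + 22\right)} = - \frac{1}{38026 + \left(\left(-32\right) \left(-43\right) + 22\right)} = - \frac{1}{38026 + \left(1376 + 22\right)} = - \frac{1}{38026 + 1398} = - \frac{1}{39424}$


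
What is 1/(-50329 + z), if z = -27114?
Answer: -1/77443 ≈ -1.2913e-5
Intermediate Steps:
1/(-50329 + z) = 1/(-50329 - 27114) = 1/(-77443) = -1/77443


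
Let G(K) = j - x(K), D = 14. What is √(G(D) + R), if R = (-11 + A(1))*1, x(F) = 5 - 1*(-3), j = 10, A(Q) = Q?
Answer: 2*I*√2 ≈ 2.8284*I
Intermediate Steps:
x(F) = 8 (x(F) = 5 + 3 = 8)
R = -10 (R = (-11 + 1)*1 = -10*1 = -10)
G(K) = 2 (G(K) = 10 - 1*8 = 10 - 8 = 2)
√(G(D) + R) = √(2 - 10) = √(-8) = 2*I*√2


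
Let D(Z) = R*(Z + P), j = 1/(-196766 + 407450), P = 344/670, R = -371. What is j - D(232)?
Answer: 6088331905823/70579140 ≈ 86263.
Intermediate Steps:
P = 172/335 (P = 344*(1/670) = 172/335 ≈ 0.51343)
j = 1/210684 ≈ 4.7464e-6
D(Z) = -63812/335 - 371*Z (D(Z) = -371*(Z + 172/335) = -371*(172/335 + Z) = -63812/335 - 371*Z)
j - D(232) = 1/210684 - (-63812/335 - 371*232) = 1/210684 - (-63812/335 - 86072) = 1/210684 - 1*(-28897932/335) = 1/210684 + 28897932/335 = 6088331905823/70579140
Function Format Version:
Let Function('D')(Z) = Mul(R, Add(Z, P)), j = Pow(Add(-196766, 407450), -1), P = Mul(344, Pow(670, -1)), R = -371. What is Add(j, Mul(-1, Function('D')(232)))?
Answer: Rational(6088331905823, 70579140) ≈ 86263.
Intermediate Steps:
P = Rational(172, 335) (P = Mul(344, Rational(1, 670)) = Rational(172, 335) ≈ 0.51343)
j = Rational(1, 210684) (j = Pow(210684, -1) = Rational(1, 210684) ≈ 4.7464e-6)
Function('D')(Z) = Add(Rational(-63812, 335), Mul(-371, Z)) (Function('D')(Z) = Mul(-371, Add(Z, Rational(172, 335))) = Mul(-371, Add(Rational(172, 335), Z)) = Add(Rational(-63812, 335), Mul(-371, Z)))
Add(j, Mul(-1, Function('D')(232))) = Add(Rational(1, 210684), Mul(-1, Add(Rational(-63812, 335), Mul(-371, 232)))) = Add(Rational(1, 210684), Mul(-1, Add(Rational(-63812, 335), -86072))) = Add(Rational(1, 210684), Mul(-1, Rational(-28897932, 335))) = Add(Rational(1, 210684), Rational(28897932, 335)) = Rational(6088331905823, 70579140)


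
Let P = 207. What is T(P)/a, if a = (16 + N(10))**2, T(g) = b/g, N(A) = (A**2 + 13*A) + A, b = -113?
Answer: -113/13565952 ≈ -8.3297e-6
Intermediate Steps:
N(A) = A**2 + 14*A
T(g) = -113/g
a = 65536 (a = (16 + 10*(14 + 10))**2 = (16 + 10*24)**2 = (16 + 240)**2 = 256**2 = 65536)
T(P)/a = -113/207/65536 = -113*1/207*(1/65536) = -113/207*1/65536 = -113/13565952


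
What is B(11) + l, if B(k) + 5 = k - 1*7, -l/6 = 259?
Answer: -1555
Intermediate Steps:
l = -1554 (l = -6*259 = -1554)
B(k) = -12 + k (B(k) = -5 + (k - 1*7) = -5 + (k - 7) = -5 + (-7 + k) = -12 + k)
B(11) + l = (-12 + 11) - 1554 = -1 - 1554 = -1555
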